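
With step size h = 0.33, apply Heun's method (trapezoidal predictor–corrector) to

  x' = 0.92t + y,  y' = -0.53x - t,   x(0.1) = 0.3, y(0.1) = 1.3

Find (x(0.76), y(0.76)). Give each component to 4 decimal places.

1.2992, 0.7407

Heun on (x,y): k1 = f(t_n, state_n); k2 = f(t_n + h, state_n + h·k1); state_{n+1} = state_n + (h/2)·(k1 + k2).
0.100000: (0.300000, 1.300000)
  k1 = (1.392000, -0.259000)
  predictor → (0.759360, 1.214530)
  k2 = (1.610130, -0.832461)
  → (0.795351, 1.119909)
0.430000: (0.795351, 1.119909)
  k1 = (1.515509, -0.851536)
  predictor → (1.295469, 0.838902)
  k2 = (1.538102, -1.446599)
  → (1.299197, 0.740717)
(x(0.76), y(0.76)) ≈ (1.2992, 0.7407)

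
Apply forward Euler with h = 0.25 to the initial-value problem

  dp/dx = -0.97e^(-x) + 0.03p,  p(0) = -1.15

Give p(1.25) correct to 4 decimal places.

Euler: p_{n+1} = p_n + h·f(x_n, p_n).
x=0.000000, p=-1.150000: f=-1.004500 → p ← -1.150000 + 0.25·(-1.004500) = -1.401125
x=0.250000, p=-1.401125: f=-0.797471 → p ← -1.401125 + 0.25·(-0.797471) = -1.600493
x=0.500000, p=-1.600493: f=-0.636350 → p ← -1.600493 + 0.25·(-0.636350) = -1.759580
x=0.750000, p=-1.759580: f=-0.510983 → p ← -1.759580 + 0.25·(-0.510983) = -1.887326
x=1.000000, p=-1.887326: f=-0.413463 → p ← -1.887326 + 0.25·(-0.413463) = -1.990691
p(1.25) ≈ -1.9907

-1.9907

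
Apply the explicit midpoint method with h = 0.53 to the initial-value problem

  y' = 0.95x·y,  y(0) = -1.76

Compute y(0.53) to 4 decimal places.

-1.9948

Midpoint: k1 = f(x_n, y_n); k2 = f(x_n + h/2, y_n + (h/2)·k1); y_{n+1} = y_n + h·k2.
x=0.000000, y=-1.760000:
  k1 = f(0.000000, -1.760000) = 0.000000
  k2 = f(0.265000, -1.760000) = -0.443080
  y ← -1.760000 + 0.53·(-0.443080) = -1.994832
y(0.53) ≈ -1.9948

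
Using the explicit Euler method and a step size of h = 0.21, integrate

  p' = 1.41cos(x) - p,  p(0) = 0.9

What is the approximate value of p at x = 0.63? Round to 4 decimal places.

Euler: p_{n+1} = p_n + h·f(x_n, p_n).
x=0.000000, p=0.900000: f=0.510000 → p ← 0.900000 + 0.21·0.510000 = 1.007100
x=0.210000, p=1.007100: f=0.371924 → p ← 1.007100 + 0.21·0.371924 = 1.085204
x=0.420000, p=1.085204: f=0.202251 → p ← 1.085204 + 0.21·0.202251 = 1.127677
p(0.63) ≈ 1.1277

1.1277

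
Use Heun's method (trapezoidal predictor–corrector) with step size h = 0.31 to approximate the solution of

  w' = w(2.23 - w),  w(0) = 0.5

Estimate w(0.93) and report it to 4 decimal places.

1.5323

Heun: k1 = f(t_n, w_n); k2 = f(t_n + h, w_n + h·k1); w_{n+1} = w_n + (h/2)·(k1 + k2).
t=0.000000, w=0.500000:
  k1 = f(0.000000, 0.500000) = 0.865000
  k2 = f(0.310000, 0.768150) = 1.122920
  w ← 0.500000 + (0.31/2)·(0.865000 + 1.122920) = 0.808128
t=0.310000, w=0.808128:
  k1 = f(0.310000, 0.808128) = 1.149054
  k2 = f(0.620000, 1.164334) = 1.240791
  w ← 0.808128 + (0.31/2)·(1.149054 + 1.240791) = 1.178554
t=0.620000, w=1.178554:
  k1 = f(0.620000, 1.178554) = 1.239186
  k2 = f(0.930000, 1.562701) = 1.042789
  w ← 1.178554 + (0.31/2)·(1.239186 + 1.042789) = 1.532260
w(0.93) ≈ 1.5323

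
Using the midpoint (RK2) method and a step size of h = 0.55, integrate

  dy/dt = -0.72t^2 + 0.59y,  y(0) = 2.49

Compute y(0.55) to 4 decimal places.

3.3992

Midpoint: k1 = f(t_n, y_n); k2 = f(t_n + h/2, y_n + (h/2)·k1); y_{n+1} = y_n + h·k2.
t=0.000000, y=2.490000:
  k1 = f(0.000000, 2.490000) = 1.469100
  k2 = f(0.275000, 2.894003) = 1.653011
  y ← 2.490000 + 0.55·1.653011 = 3.399156
y(0.55) ≈ 3.3992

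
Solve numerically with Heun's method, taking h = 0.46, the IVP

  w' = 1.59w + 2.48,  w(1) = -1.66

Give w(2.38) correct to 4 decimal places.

Heun: k1 = f(s_n, w_n); k2 = f(s_n + h, w_n + h·k1); w_{n+1} = w_n + (h/2)·(k1 + k2).
s=1.000000, w=-1.660000:
  k1 = f(1.000000, -1.660000) = -0.159400
  k2 = f(1.460000, -1.733324) = -0.275985
  w ← -1.660000 + (0.46/2)·(-0.159400 + (-0.275985)) = -1.760139
s=1.460000, w=-1.760139:
  k1 = f(1.460000, -1.760139) = -0.318620
  k2 = f(1.920000, -1.906704) = -0.551659
  w ← -1.760139 + (0.46/2)·(-0.318620 + (-0.551659)) = -1.960303
s=1.920000, w=-1.960303:
  k1 = f(1.920000, -1.960303) = -0.636882
  k2 = f(2.380000, -2.253268) = -1.102697
  w ← -1.960303 + (0.46/2)·(-0.636882 + (-1.102697)) = -2.360406
w(2.38) ≈ -2.3604

-2.3604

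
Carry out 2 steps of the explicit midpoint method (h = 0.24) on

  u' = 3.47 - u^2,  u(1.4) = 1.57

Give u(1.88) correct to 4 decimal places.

1.7896

Midpoint: k1 = f(s_n, u_n); k2 = f(s_n + h/2, u_n + (h/2)·k1); u_{n+1} = u_n + h·k2.
s=1.400000, u=1.570000:
  k1 = f(1.400000, 1.570000) = 1.005100
  k2 = f(1.520000, 1.690612) = 0.611831
  u ← 1.570000 + 0.24·0.611831 = 1.716839
s=1.640000, u=1.716839:
  k1 = f(1.640000, 1.716839) = 0.522462
  k2 = f(1.760000, 1.779535) = 0.303255
  u ← 1.716839 + 0.24·0.303255 = 1.789621
u(1.88) ≈ 1.7896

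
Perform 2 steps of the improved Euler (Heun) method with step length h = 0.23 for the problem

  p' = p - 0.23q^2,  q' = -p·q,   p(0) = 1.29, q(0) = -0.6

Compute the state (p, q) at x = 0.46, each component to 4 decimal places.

2.0077, -0.2927

Heun on (p,q): k1 = f(x_n, state_n); k2 = f(x_n + h, state_n + h·k1); state_{n+1} = state_n + (h/2)·(k1 + k2).
0.000000: (1.290000, -0.600000)
  k1 = (1.207200, 0.774000)
  predictor → (1.567656, -0.421980)
  k2 = (1.526701, 0.661519)
  → (1.604399, -0.434915)
0.230000: (1.604399, -0.434915)
  k1 = (1.560894, 0.697777)
  predictor → (1.963404, -0.274426)
  k2 = (1.946083, 0.538810)
  → (2.007701, -0.292708)
(p(0.46), q(0.46)) ≈ (2.0077, -0.2927)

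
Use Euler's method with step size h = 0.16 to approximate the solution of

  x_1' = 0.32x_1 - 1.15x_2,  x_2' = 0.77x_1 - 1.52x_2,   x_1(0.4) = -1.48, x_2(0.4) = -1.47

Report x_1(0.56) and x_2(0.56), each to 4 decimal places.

-1.2853, -1.2948

Euler on (x_1,x_2): x_1_{n+1} = x_1_n + h·x_1', x_2_{n+1} = x_2_n + h·x_2'.
0.400000: (-1.480000, -1.470000); f=(1.216900, 1.094800) → (-1.285296, -1.294832)
(x_1(0.56), x_2(0.56)) ≈ (-1.2853, -1.2948)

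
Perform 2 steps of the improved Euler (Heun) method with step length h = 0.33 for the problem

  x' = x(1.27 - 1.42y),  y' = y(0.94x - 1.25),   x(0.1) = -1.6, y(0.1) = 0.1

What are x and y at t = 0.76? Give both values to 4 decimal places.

-3.5127, 0.0263

Heun on (x,y): k1 = f(t_n, state_n); k2 = f(t_n + h, state_n + h·k1); state_{n+1} = state_n + (h/2)·(k1 + k2).
0.100000: (-1.600000, 0.100000)
  k1 = (-1.804800, -0.275400)
  predictor → (-2.195584, 0.009118)
  k2 = (-2.759964, -0.030216)
  → (-2.353186, 0.049573)
0.430000: (-2.353186, 0.049573)
  k1 = (-2.822896, -0.171623)
  predictor → (-3.284742, -0.007062)
  k2 = (-4.204562, 0.030633)
  → (-3.512717, 0.026310)
(x(0.76), y(0.76)) ≈ (-3.5127, 0.0263)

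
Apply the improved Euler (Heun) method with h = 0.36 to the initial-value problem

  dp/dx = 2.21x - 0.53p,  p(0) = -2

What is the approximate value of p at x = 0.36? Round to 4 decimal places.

Heun: k1 = f(x_n, p_n); k2 = f(x_n + h, p_n + h·k1); p_{n+1} = p_n + (h/2)·(k1 + k2).
x=0.000000, p=-2.000000:
  k1 = f(0.000000, -2.000000) = 1.060000
  k2 = f(0.360000, -1.618400) = 1.653352
  p ← -2.000000 + (0.36/2)·(1.060000 + 1.653352) = -1.511597
p(0.36) ≈ -1.5116

-1.5116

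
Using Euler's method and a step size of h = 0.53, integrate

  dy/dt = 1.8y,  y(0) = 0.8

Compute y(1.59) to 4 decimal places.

Euler: y_{n+1} = y_n + h·f(t_n, y_n).
t=0.000000, y=0.800000: f=1.440000 → y ← 0.800000 + 0.53·1.440000 = 1.563200
t=0.530000, y=1.563200: f=2.813760 → y ← 1.563200 + 0.53·2.813760 = 3.054493
t=1.060000, y=3.054493: f=5.498087 → y ← 3.054493 + 0.53·5.498087 = 5.968479
y(1.59) ≈ 5.9685

5.9685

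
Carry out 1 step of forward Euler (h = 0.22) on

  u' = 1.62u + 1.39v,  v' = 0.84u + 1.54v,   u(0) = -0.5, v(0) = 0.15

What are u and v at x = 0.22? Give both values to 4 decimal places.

Euler on (u,v): u_{n+1} = u_n + h·u', v_{n+1} = v_n + h·v'.
0.000000: (-0.500000, 0.150000); f=(-0.601500, -0.189000) → (-0.632330, 0.108420)
(u(0.22), v(0.22)) ≈ (-0.6323, 0.1084)

-0.6323, 0.1084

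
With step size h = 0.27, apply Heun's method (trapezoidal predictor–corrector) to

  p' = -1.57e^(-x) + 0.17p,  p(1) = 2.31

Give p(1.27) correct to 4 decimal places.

2.2774

Heun: k1 = f(x_n, p_n); k2 = f(x_n + h, p_n + h·k1); p_{n+1} = p_n + (h/2)·(k1 + k2).
x=1.000000, p=2.310000:
  k1 = f(1.000000, 2.310000) = -0.184871
  k2 = f(1.270000, 2.260085) = -0.056691
  p ← 2.310000 + (0.27/2)·(-0.184871 + (-0.056691)) = 2.277389
p(1.27) ≈ 2.2774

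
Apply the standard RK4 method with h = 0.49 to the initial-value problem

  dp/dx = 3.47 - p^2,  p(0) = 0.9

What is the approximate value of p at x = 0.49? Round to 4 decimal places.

RK4: k1 = f(x_n, p_n); k2 = f(x_n + h/2, p_n + (h/2)·k1); k3 = f(x_n + h/2, p_n + (h/2)·k2); k4 = f(x_n + h, p_n + h·k3); p_{n+1} = p_n + (h/6)·(k1 + 2k2 + 2k3 + k4).
x=0.000000, p=0.900000:
  k1 = f(0.000000, 0.900000) = 2.660000
  k2 = f(0.245000, 1.551700) = 1.062227
  k3 = f(0.245000, 1.160246) = 2.123830
  k4 = f(0.490000, 1.940677) = -0.296226
  p ← 0.900000 + (0.49/6)·(k1 + 2k2 + 2k3 + k4) = 1.613431
p(0.49) ≈ 1.6134

1.6134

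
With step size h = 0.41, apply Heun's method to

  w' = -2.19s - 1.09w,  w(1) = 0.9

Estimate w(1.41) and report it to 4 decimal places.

-0.2937

Heun: k1 = f(s_n, w_n); k2 = f(s_n + h, w_n + h·k1); w_{n+1} = w_n + (h/2)·(k1 + k2).
s=1.000000, w=0.900000:
  k1 = f(1.000000, 0.900000) = -3.171000
  k2 = f(1.410000, -0.400110) = -2.651780
  w ← 0.900000 + (0.41/2)·(-3.171000 + (-2.651780)) = -0.293670
w(1.41) ≈ -0.2937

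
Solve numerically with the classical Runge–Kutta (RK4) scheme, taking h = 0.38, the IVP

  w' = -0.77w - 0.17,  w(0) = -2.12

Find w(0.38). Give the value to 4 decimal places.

-1.6382

RK4: k1 = f(x_n, w_n); k2 = f(x_n + h/2, w_n + (h/2)·k1); k3 = f(x_n + h/2, w_n + (h/2)·k2); k4 = f(x_n + h, w_n + h·k3); w_{n+1} = w_n + (h/6)·(k1 + 2k2 + 2k3 + k4).
x=0.000000, w=-2.120000:
  k1 = f(0.000000, -2.120000) = 1.462400
  k2 = f(0.190000, -1.842144) = 1.248451
  k3 = f(0.190000, -1.882794) = 1.279752
  k4 = f(0.380000, -1.633694) = 1.087945
  w ← -2.120000 + (0.38/6)·(k1 + 2k2 + 2k3 + k4) = -1.638239
w(0.38) ≈ -1.6382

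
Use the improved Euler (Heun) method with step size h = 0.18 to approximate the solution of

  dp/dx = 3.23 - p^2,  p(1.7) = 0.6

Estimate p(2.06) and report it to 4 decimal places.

1.3388

Heun: k1 = f(x_n, p_n); k2 = f(x_n + h, p_n + h·k1); p_{n+1} = p_n + (h/2)·(k1 + k2).
x=1.700000, p=0.600000:
  k1 = f(1.700000, 0.600000) = 2.870000
  k2 = f(1.880000, 1.116600) = 1.983204
  p ← 0.600000 + (0.18/2)·(2.870000 + 1.983204) = 1.036788
x=1.880000, p=1.036788:
  k1 = f(1.880000, 1.036788) = 2.155070
  k2 = f(2.060000, 1.424701) = 1.200227
  p ← 1.036788 + (0.18/2)·(2.155070 + 1.200227) = 1.338765
p(2.06) ≈ 1.3388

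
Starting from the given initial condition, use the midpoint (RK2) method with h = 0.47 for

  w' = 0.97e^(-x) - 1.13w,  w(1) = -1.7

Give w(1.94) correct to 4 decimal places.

Midpoint: k1 = f(x_n, w_n); k2 = f(x_n + h/2, w_n + (h/2)·k1); w_{n+1} = w_n + h·k2.
x=1.000000, w=-1.700000:
  k1 = f(1.000000, -1.700000) = 2.277843
  k2 = f(1.235000, -1.164707) = 1.598228
  w ← -1.700000 + 0.47·1.598228 = -0.948833
x=1.470000, w=-0.948833:
  k1 = f(1.470000, -0.948833) = 1.295209
  k2 = f(1.705000, -0.644459) = 0.904557
  w ← -0.948833 + 0.47·0.904557 = -0.523691
w(1.94) ≈ -0.5237

-0.5237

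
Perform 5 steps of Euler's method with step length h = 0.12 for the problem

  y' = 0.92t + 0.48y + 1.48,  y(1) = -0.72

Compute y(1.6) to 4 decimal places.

0.8034

Euler: y_{n+1} = y_n + h·f(t_n, y_n).
t=1.000000, y=-0.720000: f=2.054400 → y ← -0.720000 + 0.12·2.054400 = -0.473472
t=1.120000, y=-0.473472: f=2.283133 → y ← -0.473472 + 0.12·2.283133 = -0.199496
t=1.240000, y=-0.199496: f=2.525042 → y ← -0.199496 + 0.12·2.525042 = 0.103509
t=1.360000, y=0.103509: f=2.780884 → y ← 0.103509 + 0.12·2.780884 = 0.437215
t=1.480000, y=0.437215: f=3.051463 → y ← 0.437215 + 0.12·3.051463 = 0.803391
y(1.6) ≈ 0.8034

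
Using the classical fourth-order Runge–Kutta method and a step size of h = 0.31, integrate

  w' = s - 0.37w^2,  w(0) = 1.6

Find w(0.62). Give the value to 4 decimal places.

1.3294

RK4: k1 = f(s_n, w_n); k2 = f(s_n + h/2, w_n + (h/2)·k1); k3 = f(s_n + h/2, w_n + (h/2)·k2); k4 = f(s_n + h, w_n + h·k3); w_{n+1} = w_n + (h/6)·(k1 + 2k2 + 2k3 + k4).
s=0.000000, w=1.600000:
  k1 = f(0.000000, 1.600000) = -0.947200
  k2 = f(0.155000, 1.453184) = -0.626345
  k3 = f(0.155000, 1.502916) = -0.680740
  k4 = f(0.310000, 1.388970) = -0.403818
  w ← 1.600000 + (0.31/6)·(k1 + 2k2 + 2k3 + k4) = 1.395132
s=0.310000, w=1.395132:
  k1 = f(0.310000, 1.395132) = -0.410165
  k2 = f(0.465000, 1.331556) = -0.191026
  k3 = f(0.465000, 1.365523) = -0.224922
  k4 = f(0.620000, 1.325406) = -0.029980
  w ← 1.395132 + (0.31/6)·(k1 + 2k2 + 2k3 + k4) = 1.329410
w(0.62) ≈ 1.3294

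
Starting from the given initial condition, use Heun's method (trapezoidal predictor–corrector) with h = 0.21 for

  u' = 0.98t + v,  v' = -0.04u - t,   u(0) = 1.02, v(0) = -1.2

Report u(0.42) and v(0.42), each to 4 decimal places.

Heun on (u,v): k1 = f(t_n, state_n); k2 = f(t_n + h, state_n + h·k1); state_{n+1} = state_n + (h/2)·(k1 + k2).
0.000000: (1.020000, -1.200000)
  k1 = (-1.200000, -0.040800)
  predictor → (0.768000, -1.208568)
  k2 = (-1.002768, -0.240720)
  → (0.788709, -1.229560)
0.210000: (0.788709, -1.229560)
  k1 = (-1.023760, -0.241548)
  predictor → (0.573720, -1.280285)
  k2 = (-0.868685, -0.442949)
  → (0.590003, -1.301432)
(u(0.42), v(0.42)) ≈ (0.5900, -1.3014)

0.5900, -1.3014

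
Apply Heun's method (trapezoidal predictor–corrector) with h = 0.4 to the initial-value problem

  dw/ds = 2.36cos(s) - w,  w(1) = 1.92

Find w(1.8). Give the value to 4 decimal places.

Heun: k1 = f(s_n, w_n); k2 = f(s_n + h, w_n + h·k1); w_{n+1} = w_n + (h/2)·(k1 + k2).
s=1.000000, w=1.920000:
  k1 = f(1.000000, 1.920000) = -0.644887
  k2 = f(1.400000, 1.662045) = -1.260923
  w ← 1.920000 + (0.4/2)·(-0.644887 + (-1.260923)) = 1.538838
s=1.400000, w=1.538838:
  k1 = f(1.400000, 1.538838) = -1.137716
  k2 = f(1.800000, 1.083752) = -1.619949
  w ← 1.538838 + (0.4/2)·(-1.137716 + (-1.619949)) = 0.987305
w(1.8) ≈ 0.9873

0.9873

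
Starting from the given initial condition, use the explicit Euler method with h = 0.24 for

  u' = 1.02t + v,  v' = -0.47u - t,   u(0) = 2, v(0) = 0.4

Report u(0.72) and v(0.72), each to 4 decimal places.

Euler on (u,v): u_{n+1} = u_n + h·u', v_{n+1} = v_n + h·v'.
0.000000: (2.000000, 0.400000); f=(0.400000, -0.940000) → (2.096000, 0.174400)
0.240000: (2.096000, 0.174400); f=(0.419200, -1.225120) → (2.196608, -0.119629)
0.480000: (2.196608, -0.119629); f=(0.369971, -1.512406) → (2.285401, -0.482606)
(u(0.72), v(0.72)) ≈ (2.2854, -0.4826)

2.2854, -0.4826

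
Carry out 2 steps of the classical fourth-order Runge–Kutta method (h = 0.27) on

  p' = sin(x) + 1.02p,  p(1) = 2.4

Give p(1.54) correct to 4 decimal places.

RK4: k1 = f(x_n, p_n); k2 = f(x_n + h/2, p_n + (h/2)·k1); k3 = f(x_n + h/2, p_n + (h/2)·k2); k4 = f(x_n + h, p_n + h·k3); p_{n+1} = p_n + (h/6)·(k1 + 2k2 + 2k3 + k4).
x=1.000000, p=2.400000:
  k1 = f(1.000000, 2.400000) = 3.289471
  k2 = f(1.135000, 2.844079) = 3.807494
  k3 = f(1.135000, 2.914012) = 3.878826
  k4 = f(1.270000, 3.447283) = 4.471330
  p ← 2.400000 + (0.27/6)·(k1 + 2k2 + 2k3 + k4) = 3.441005
x=1.270000, p=3.441005:
  k1 = f(1.270000, 3.441005) = 4.464926
  k2 = f(1.405000, 4.043770) = 5.110932
  k3 = f(1.405000, 4.130981) = 5.199888
  k4 = f(1.540000, 4.844975) = 5.941400
  p ← 3.441005 + (0.27/6)·(k1 + 2k2 + 2k3 + k4) = 4.837263
p(1.54) ≈ 4.8373

4.8373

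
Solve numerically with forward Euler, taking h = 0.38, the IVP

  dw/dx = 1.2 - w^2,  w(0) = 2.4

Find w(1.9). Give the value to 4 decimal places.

1.0945

Euler: w_{n+1} = w_n + h·f(x_n, w_n).
x=0.000000, w=2.400000: f=-4.560000 → w ← 2.400000 + 0.38·(-4.560000) = 0.667200
x=0.380000, w=0.667200: f=0.754844 → w ← 0.667200 + 0.38·0.754844 = 0.954041
x=0.760000, w=0.954041: f=0.289806 → w ← 0.954041 + 0.38·0.289806 = 1.064167
x=1.140000, w=1.064167: f=0.067548 → w ← 1.064167 + 0.38·0.067548 = 1.089835
x=1.520000, w=1.089835: f=0.012259 → w ← 1.089835 + 0.38·0.012259 = 1.094494
w(1.9) ≈ 1.0945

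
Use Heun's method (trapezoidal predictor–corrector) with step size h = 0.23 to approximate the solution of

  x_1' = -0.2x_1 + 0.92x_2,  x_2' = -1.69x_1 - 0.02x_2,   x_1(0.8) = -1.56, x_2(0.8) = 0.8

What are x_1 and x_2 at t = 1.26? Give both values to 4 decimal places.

-0.8729, 1.7702

Heun on (x_1,x_2): k1 = f(t_n, state_n); k2 = f(t_n + h, state_n + h·k1); state_{n+1} = state_n + (h/2)·(k1 + k2).
0.800000: (-1.560000, 0.800000)
  k1 = (1.048000, 2.620400)
  predictor → (-1.318960, 1.402692)
  k2 = (1.554269, 2.200989)
  → (-1.260739, 1.354460)
1.030000: (-1.260739, 1.354460)
  k1 = (1.498251, 2.103560)
  predictor → (-0.916141, 1.838278)
  k2 = (1.874444, 1.511513)
  → (-0.872879, 1.770193)
(x_1(1.26), x_2(1.26)) ≈ (-0.8729, 1.7702)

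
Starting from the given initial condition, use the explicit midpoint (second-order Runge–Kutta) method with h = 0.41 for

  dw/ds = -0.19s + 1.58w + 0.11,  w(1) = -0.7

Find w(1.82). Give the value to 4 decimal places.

Midpoint: k1 = f(s_n, w_n); k2 = f(s_n + h/2, w_n + (h/2)·k1); w_{n+1} = w_n + h·k2.
s=1.000000, w=-0.700000:
  k1 = f(1.000000, -0.700000) = -1.186000
  k2 = f(1.205000, -0.943130) = -1.609095
  w ← -0.700000 + 0.41·(-1.609095) = -1.359729
s=1.410000, w=-1.359729:
  k1 = f(1.410000, -1.359729) = -2.306272
  k2 = f(1.615000, -1.832515) = -3.092224
  w ← -1.359729 + 0.41·(-3.092224) = -2.627541
w(1.82) ≈ -2.6275

-2.6275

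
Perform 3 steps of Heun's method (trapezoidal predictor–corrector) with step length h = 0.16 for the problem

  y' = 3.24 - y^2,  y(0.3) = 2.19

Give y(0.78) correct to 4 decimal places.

Heun: k1 = f(s_n, y_n); k2 = f(s_n + h, y_n + h·k1); y_{n+1} = y_n + (h/2)·(k1 + k2).
s=0.300000, y=2.190000:
  k1 = f(0.300000, 2.190000) = -1.556100
  k2 = f(0.460000, 1.941024) = -0.527574
  y ← 2.190000 + (0.16/2)·(-1.556100 + (-0.527574)) = 2.023306
s=0.460000, y=2.023306:
  k1 = f(0.460000, 2.023306) = -0.853767
  k2 = f(0.620000, 1.886703) = -0.319649
  y ← 2.023306 + (0.16/2)·(-0.853767 + (-0.319649)) = 1.929433
s=0.620000, y=1.929433:
  k1 = f(0.620000, 1.929433) = -0.482711
  k2 = f(0.780000, 1.852199) = -0.190641
  y ← 1.929433 + (0.16/2)·(-0.482711 + (-0.190641)) = 1.875565
y(0.78) ≈ 1.8756

1.8756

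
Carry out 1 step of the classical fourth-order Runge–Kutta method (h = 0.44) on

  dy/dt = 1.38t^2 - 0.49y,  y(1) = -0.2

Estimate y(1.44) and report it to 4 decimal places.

RK4: k1 = f(t_n, y_n); k2 = f(t_n + h/2, y_n + (h/2)·k1); k3 = f(t_n + h/2, y_n + (h/2)·k2); k4 = f(t_n + h, y_n + h·k3); y_{n+1} = y_n + (h/6)·(k1 + 2k2 + 2k3 + k4).
t=1.000000, y=-0.200000:
  k1 = f(1.000000, -0.200000) = 1.478000
  k2 = f(1.220000, 0.125160) = 1.992664
  k3 = f(1.220000, 0.238386) = 1.937183
  k4 = f(1.440000, 0.652360) = 2.541911
  y ← -0.200000 + (0.44/6)·(k1 + 2k2 + 2k3 + k4) = 0.671171
y(1.44) ≈ 0.6712

0.6712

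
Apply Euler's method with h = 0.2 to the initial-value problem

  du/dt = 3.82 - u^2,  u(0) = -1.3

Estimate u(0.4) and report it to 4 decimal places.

-0.2628

Euler: u_{n+1} = u_n + h·f(t_n, u_n).
t=0.000000, u=-1.300000: f=2.130000 → u ← -1.300000 + 0.2·2.130000 = -0.874000
t=0.200000, u=-0.874000: f=3.056124 → u ← -0.874000 + 0.2·3.056124 = -0.262775
u(0.4) ≈ -0.2628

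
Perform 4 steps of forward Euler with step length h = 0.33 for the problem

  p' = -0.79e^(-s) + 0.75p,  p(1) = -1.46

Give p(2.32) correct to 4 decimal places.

Euler: p_{n+1} = p_n + h·f(s_n, p_n).
s=1.000000, p=-1.460000: f=-1.385625 → p ← -1.460000 + 0.33·(-1.385625) = -1.917256
s=1.330000, p=-1.917256: f=-1.646879 → p ← -1.917256 + 0.33·(-1.646879) = -2.460726
s=1.660000, p=-2.460726: f=-1.995755 → p ← -2.460726 + 0.33·(-1.995755) = -3.119325
s=1.990000, p=-3.119325: f=-2.447483 → p ← -3.119325 + 0.33·(-2.447483) = -3.926995
p(2.32) ≈ -3.9270

-3.9270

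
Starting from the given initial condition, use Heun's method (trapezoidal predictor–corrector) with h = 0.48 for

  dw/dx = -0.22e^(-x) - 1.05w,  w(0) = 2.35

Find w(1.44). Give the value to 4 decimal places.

0.5002

Heun: k1 = f(x_n, w_n); k2 = f(x_n + h, w_n + h·k1); w_{n+1} = w_n + (h/2)·(k1 + k2).
x=0.000000, w=2.350000:
  k1 = f(0.000000, 2.350000) = -2.687500
  k2 = f(0.480000, 1.060000) = -1.249132
  w ← 2.350000 + (0.48/2)·(-2.687500 + (-1.249132)) = 1.405208
x=0.480000, w=1.405208:
  k1 = f(0.480000, 1.405208) = -1.611601
  k2 = f(0.960000, 0.631640) = -0.747458
  w ← 1.405208 + (0.48/2)·(-1.611601 + (-0.747458)) = 0.839034
x=0.960000, w=0.839034:
  k1 = f(0.960000, 0.839034) = -0.965222
  k2 = f(1.440000, 0.375727) = -0.446638
  w ← 0.839034 + (0.48/2)·(-0.965222 + (-0.446638)) = 0.500188
w(1.44) ≈ 0.5002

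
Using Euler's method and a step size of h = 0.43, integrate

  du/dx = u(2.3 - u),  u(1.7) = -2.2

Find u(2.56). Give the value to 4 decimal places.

Euler: u_{n+1} = u_n + h·f(x_n, u_n).
x=1.700000, u=-2.200000: f=-9.900000 → u ← -2.200000 + 0.43·(-9.900000) = -6.457000
x=2.130000, u=-6.457000: f=-56.543949 → u ← -6.457000 + 0.43·(-56.543949) = -30.770898
u(2.56) ≈ -30.7709

-30.7709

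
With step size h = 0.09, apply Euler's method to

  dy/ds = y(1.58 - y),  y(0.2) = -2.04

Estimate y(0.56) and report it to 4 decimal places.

-9.0996

Euler: y_{n+1} = y_n + h·f(s_n, y_n).
s=0.200000, y=-2.040000: f=-7.384800 → y ← -2.040000 + 0.09·(-7.384800) = -2.704632
s=0.290000, y=-2.704632: f=-11.588353 → y ← -2.704632 + 0.09·(-11.588353) = -3.747584
s=0.380000, y=-3.747584: f=-19.965566 → y ← -3.747584 + 0.09·(-19.965566) = -5.544485
s=0.470000, y=-5.544485: f=-39.501597 → y ← -5.544485 + 0.09·(-39.501597) = -9.099628
y(0.56) ≈ -9.0996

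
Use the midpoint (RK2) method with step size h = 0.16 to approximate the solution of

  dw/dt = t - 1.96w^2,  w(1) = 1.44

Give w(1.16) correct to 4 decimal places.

1.1651

Midpoint: k1 = f(t_n, w_n); k2 = f(t_n + h/2, w_n + (h/2)·k1); w_{n+1} = w_n + h·k2.
t=1.000000, w=1.440000:
  k1 = f(1.000000, 1.440000) = -3.064256
  k2 = f(1.080000, 1.194860) = -1.718271
  w ← 1.440000 + 0.16·(-1.718271) = 1.165077
w(1.16) ≈ 1.1651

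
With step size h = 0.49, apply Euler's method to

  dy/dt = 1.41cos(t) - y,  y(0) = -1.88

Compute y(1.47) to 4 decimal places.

0.6261

Euler: y_{n+1} = y_n + h·f(t_n, y_n).
t=0.000000, y=-1.880000: f=3.290000 → y ← -1.880000 + 0.49·3.290000 = -0.267900
t=0.490000, y=-0.267900: f=1.511989 → y ← -0.267900 + 0.49·1.511989 = 0.472975
t=0.980000, y=0.472975: f=0.312427 → y ← 0.472975 + 0.49·0.312427 = 0.626064
y(1.47) ≈ 0.6261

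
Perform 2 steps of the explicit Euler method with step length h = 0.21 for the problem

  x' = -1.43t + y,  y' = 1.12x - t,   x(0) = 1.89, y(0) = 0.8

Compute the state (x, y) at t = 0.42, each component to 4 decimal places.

Euler on (x,y): x_{n+1} = x_n + h·x', y_{n+1} = y_n + h·y'.
0.000000: (1.890000, 0.800000); f=(0.800000, 2.116800) → (2.058000, 1.244528)
0.210000: (2.058000, 1.244528); f=(0.944228, 2.094960) → (2.256288, 1.684470)
(x(0.42), y(0.42)) ≈ (2.2563, 1.6845)

2.2563, 1.6845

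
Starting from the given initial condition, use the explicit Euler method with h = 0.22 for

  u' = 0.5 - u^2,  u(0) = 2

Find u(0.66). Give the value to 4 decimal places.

Euler: u_{n+1} = u_n + h·f(x_n, u_n).
x=0.000000, u=2.000000: f=-3.500000 → u ← 2.000000 + 0.22·(-3.500000) = 1.230000
x=0.220000, u=1.230000: f=-1.012900 → u ← 1.230000 + 0.22·(-1.012900) = 1.007162
x=0.440000, u=1.007162: f=-0.514375 → u ← 1.007162 + 0.22·(-0.514375) = 0.893999
u(0.66) ≈ 0.8940

0.8940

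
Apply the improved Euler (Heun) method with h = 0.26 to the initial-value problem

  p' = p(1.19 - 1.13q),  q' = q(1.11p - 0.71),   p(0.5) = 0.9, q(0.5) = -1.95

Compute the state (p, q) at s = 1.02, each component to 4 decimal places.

Heun on (p,q): k1 = f(s_n, state_n); k2 = f(s_n + h, state_n + h·k1); state_{n+1} = state_n + (h/2)·(k1 + k2).
0.500000: (0.900000, -1.950000)
  k1 = (3.054150, -0.563550)
  predictor → (1.694079, -2.096523)
  k2 = (6.029347, -2.453829)
  → (2.080855, -2.342259)
0.760000: (2.080855, -2.342259)
  k1 = (7.983725, -3.747026)
  predictor → (4.156623, -3.316486)
  k2 = (20.523864, -12.947070)
  → (5.786841, -4.512492)
(p(1.02), q(1.02)) ≈ (5.7868, -4.5125)

5.7868, -4.5125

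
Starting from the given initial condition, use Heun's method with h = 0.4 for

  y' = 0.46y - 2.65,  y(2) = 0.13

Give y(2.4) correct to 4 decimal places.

-1.0014

Heun: k1 = f(t_n, y_n); k2 = f(t_n + h, y_n + h·k1); y_{n+1} = y_n + (h/2)·(k1 + k2).
t=2.000000, y=0.130000:
  k1 = f(2.000000, 0.130000) = -2.590200
  k2 = f(2.400000, -0.906080) = -3.066797
  y ← 0.130000 + (0.4/2)·(-2.590200 + (-3.066797)) = -1.001399
y(2.4) ≈ -1.0014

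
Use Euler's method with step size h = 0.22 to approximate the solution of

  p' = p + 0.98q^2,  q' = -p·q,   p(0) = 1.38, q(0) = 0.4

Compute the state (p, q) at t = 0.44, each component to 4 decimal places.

Euler on (p,q): p_{n+1} = p_n + h·p', q_{n+1} = q_n + h·q'.
0.000000: (1.380000, 0.400000); f=(1.536800, -0.552000) → (1.718096, 0.278560)
0.220000: (1.718096, 0.278560); f=(1.794140, -0.478593) → (2.112807, 0.173270)
(p(0.44), q(0.44)) ≈ (2.1128, 0.1733)

2.1128, 0.1733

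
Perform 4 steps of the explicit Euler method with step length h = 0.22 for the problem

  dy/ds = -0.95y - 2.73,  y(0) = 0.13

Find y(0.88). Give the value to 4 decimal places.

Euler: y_{n+1} = y_n + h·f(s_n, y_n).
s=0.000000, y=0.130000: f=-2.853500 → y ← 0.130000 + 0.22·(-2.853500) = -0.497770
s=0.220000, y=-0.497770: f=-2.257119 → y ← -0.497770 + 0.22·(-2.257119) = -0.994336
s=0.440000, y=-0.994336: f=-1.785381 → y ← -0.994336 + 0.22·(-1.785381) = -1.387120
s=0.660000, y=-1.387120: f=-1.412236 → y ← -1.387120 + 0.22·(-1.412236) = -1.697812
y(0.88) ≈ -1.6978

-1.6978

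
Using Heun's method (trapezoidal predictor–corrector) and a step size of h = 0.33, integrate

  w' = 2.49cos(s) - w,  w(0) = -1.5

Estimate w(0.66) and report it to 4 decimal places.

Heun: k1 = f(s_n, w_n); k2 = f(s_n + h, w_n + h·k1); w_{n+1} = w_n + (h/2)·(k1 + k2).
s=0.000000, w=-1.500000:
  k1 = f(0.000000, -1.500000) = 3.990000
  k2 = f(0.330000, -0.183300) = 2.538945
  w ← -1.500000 + (0.33/2)·(3.990000 + 2.538945) = -0.422724
s=0.330000, w=-0.422724:
  k1 = f(0.330000, -0.422724) = 2.778369
  k2 = f(0.660000, 0.494138) = 1.472943
  w ← -0.422724 + (0.33/2)·(2.778369 + 1.472943) = 0.278743
w(0.66) ≈ 0.2787

0.2787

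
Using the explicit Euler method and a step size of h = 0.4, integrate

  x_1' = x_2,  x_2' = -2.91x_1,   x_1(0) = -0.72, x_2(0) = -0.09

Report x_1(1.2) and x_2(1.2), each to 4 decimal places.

0.1945, 2.1597

Euler on (x_1,x_2): x_1_{n+1} = x_1_n + h·x_1', x_2_{n+1} = x_2_n + h·x_2'.
0.000000: (-0.720000, -0.090000); f=(-0.090000, 2.095200) → (-0.756000, 0.748080)
0.400000: (-0.756000, 0.748080); f=(0.748080, 2.199960) → (-0.456768, 1.628064)
0.800000: (-0.456768, 1.628064); f=(1.628064, 1.329195) → (0.194458, 2.159742)
(x_1(1.2), x_2(1.2)) ≈ (0.1945, 2.1597)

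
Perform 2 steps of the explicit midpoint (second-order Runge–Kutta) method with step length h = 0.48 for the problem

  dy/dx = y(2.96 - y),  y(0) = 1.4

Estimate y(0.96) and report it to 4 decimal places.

Midpoint: k1 = f(x_n, y_n); k2 = f(x_n + h/2, y_n + (h/2)·k1); y_{n+1} = y_n + h·k2.
x=0.000000, y=1.400000:
  k1 = f(0.000000, 1.400000) = 2.184000
  k2 = f(0.240000, 1.924160) = 1.993122
  y ← 1.400000 + 0.48·1.993122 = 2.356699
x=0.480000, y=2.356699:
  k1 = f(0.480000, 2.356699) = 1.421800
  k2 = f(0.720000, 2.697930) = 0.707045
  y ← 2.356699 + 0.48·0.707045 = 2.696080
y(0.96) ≈ 2.6961

2.6961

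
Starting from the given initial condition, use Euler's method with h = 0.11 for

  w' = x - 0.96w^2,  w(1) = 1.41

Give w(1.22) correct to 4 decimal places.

1.2509

Euler: w_{n+1} = w_n + h·f(x_n, w_n).
x=1.000000, w=1.410000: f=-0.908576 → w ← 1.410000 + 0.11·(-0.908576) = 1.310057
x=1.110000, w=1.310057: f=-0.537598 → w ← 1.310057 + 0.11·(-0.537598) = 1.250921
w(1.22) ≈ 1.2509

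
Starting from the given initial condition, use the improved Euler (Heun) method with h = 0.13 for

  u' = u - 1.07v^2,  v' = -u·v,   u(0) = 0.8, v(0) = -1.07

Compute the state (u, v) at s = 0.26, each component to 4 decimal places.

Heun on (u,v): k1 = f(s_n, state_n); k2 = f(s_n + h, state_n + h·k1); state_{n+1} = state_n + (h/2)·(k1 + k2).
0.000000: (0.800000, -1.070000)
  k1 = (-0.425043, 0.856000)
  predictor → (0.744744, -0.958720)
  k2 = (-0.238740, 0.714001)
  → (0.756854, -0.967950)
0.130000: (0.756854, -0.967950)
  k1 = (-0.245658, 0.732597)
  predictor → (0.724919, -0.872712)
  k2 = (-0.090022, 0.632645)
  → (0.735035, -0.879209)
(u(0.26), v(0.26)) ≈ (0.7350, -0.8792)

0.7350, -0.8792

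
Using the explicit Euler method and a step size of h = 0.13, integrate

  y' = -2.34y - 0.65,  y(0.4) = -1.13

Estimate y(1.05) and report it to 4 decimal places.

Euler: y_{n+1} = y_n + h·f(x_n, y_n).
x=0.400000, y=-1.130000: f=1.994200 → y ← -1.130000 + 0.13·1.994200 = -0.870754
x=0.530000, y=-0.870754: f=1.387564 → y ← -0.870754 + 0.13·1.387564 = -0.690371
x=0.660000, y=-0.690371: f=0.965467 → y ← -0.690371 + 0.13·0.965467 = -0.564860
x=0.790000, y=-0.564860: f=0.671772 → y ← -0.564860 + 0.13·0.671772 = -0.477530
x=0.920000, y=-0.477530: f=0.467419 → y ← -0.477530 + 0.13·0.467419 = -0.416765
y(1.05) ≈ -0.4168

-0.4168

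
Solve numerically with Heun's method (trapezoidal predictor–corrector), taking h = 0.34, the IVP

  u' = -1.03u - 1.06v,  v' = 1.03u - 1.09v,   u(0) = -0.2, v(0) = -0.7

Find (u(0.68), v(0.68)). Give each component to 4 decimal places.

Heun on (u,v): k1 = f(t_n, state_n); k2 = f(t_n + h, state_n + h·k1); state_{n+1} = state_n + (h/2)·(k1 + k2).
0.000000: (-0.200000, -0.700000)
  k1 = (0.948000, 0.557000)
  predictor → (0.122320, -0.510620)
  k2 = (0.415268, 0.682565)
  → (0.031755, -0.489274)
0.340000: (0.031755, -0.489274)
  k1 = (0.485922, 0.566017)
  predictor → (0.196969, -0.296828)
  k2 = (0.111760, 0.526421)
  → (0.133361, -0.303560)
(u(0.68), v(0.68)) ≈ (0.1334, -0.3036)

0.1334, -0.3036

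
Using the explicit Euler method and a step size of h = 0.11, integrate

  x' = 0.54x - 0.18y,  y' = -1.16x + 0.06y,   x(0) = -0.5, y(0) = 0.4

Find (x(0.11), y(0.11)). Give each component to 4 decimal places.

-0.5376, 0.4664

Euler on (x,y): x_{n+1} = x_n + h·x', y_{n+1} = y_n + h·y'.
0.000000: (-0.500000, 0.400000); f=(-0.342000, 0.604000) → (-0.537620, 0.466440)
(x(0.11), y(0.11)) ≈ (-0.5376, 0.4664)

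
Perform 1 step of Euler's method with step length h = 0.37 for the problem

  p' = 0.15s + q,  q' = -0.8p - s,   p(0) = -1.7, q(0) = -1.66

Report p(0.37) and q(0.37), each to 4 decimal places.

Euler on (p,q): p_{n+1} = p_n + h·p', q_{n+1} = q_n + h·q'.
0.000000: (-1.700000, -1.660000); f=(-1.660000, 1.360000) → (-2.314200, -1.156800)
(p(0.37), q(0.37)) ≈ (-2.3142, -1.1568)

-2.3142, -1.1568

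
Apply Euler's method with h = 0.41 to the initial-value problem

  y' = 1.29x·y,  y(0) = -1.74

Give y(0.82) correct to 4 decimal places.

Euler: y_{n+1} = y_n + h·f(x_n, y_n).
x=0.000000, y=-1.740000: f=0.000000 → y ← -1.740000 + 0.41·0.000000 = -1.740000
x=0.410000, y=-1.740000: f=-0.920286 → y ← -1.740000 + 0.41·(-0.920286) = -2.117317
y(0.82) ≈ -2.1173

-2.1173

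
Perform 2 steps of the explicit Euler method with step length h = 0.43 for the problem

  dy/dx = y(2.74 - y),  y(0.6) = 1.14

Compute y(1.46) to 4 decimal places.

Euler: y_{n+1} = y_n + h·f(x_n, y_n).
x=0.600000, y=1.140000: f=1.824000 → y ← 1.140000 + 0.43·1.824000 = 1.924320
x=1.030000, y=1.924320: f=1.569629 → y ← 1.924320 + 0.43·1.569629 = 2.599261
y(1.46) ≈ 2.5993

2.5993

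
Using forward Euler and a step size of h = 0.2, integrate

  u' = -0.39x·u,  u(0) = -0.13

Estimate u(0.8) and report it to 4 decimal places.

-0.1182

Euler: u_{n+1} = u_n + h·f(x_n, u_n).
x=0.000000, u=-0.130000: f=0.000000 → u ← -0.130000 + 0.2·0.000000 = -0.130000
x=0.200000, u=-0.130000: f=0.010140 → u ← -0.130000 + 0.2·0.010140 = -0.127972
x=0.400000, u=-0.127972: f=0.019964 → u ← -0.127972 + 0.2·0.019964 = -0.123979
x=0.600000, u=-0.123979: f=0.029011 → u ← -0.123979 + 0.2·0.029011 = -0.118177
u(0.8) ≈ -0.1182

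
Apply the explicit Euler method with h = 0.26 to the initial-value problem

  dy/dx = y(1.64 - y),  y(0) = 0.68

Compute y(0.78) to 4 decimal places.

1.1883

Euler: y_{n+1} = y_n + h·f(x_n, y_n).
x=0.000000, y=0.680000: f=0.652800 → y ← 0.680000 + 0.26·0.652800 = 0.849728
x=0.260000, y=0.849728: f=0.671516 → y ← 0.849728 + 0.26·0.671516 = 1.024322
x=0.520000, y=1.024322: f=0.630652 → y ← 1.024322 + 0.26·0.630652 = 1.188292
y(0.78) ≈ 1.1883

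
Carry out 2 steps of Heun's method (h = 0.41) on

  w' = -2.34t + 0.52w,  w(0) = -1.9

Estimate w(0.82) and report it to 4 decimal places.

-3.7773

Heun: k1 = f(t_n, w_n); k2 = f(t_n + h, w_n + h·k1); w_{n+1} = w_n + (h/2)·(k1 + k2).
t=0.000000, w=-1.900000:
  k1 = f(0.000000, -1.900000) = -0.988000
  k2 = f(0.410000, -2.305080) = -2.158042
  w ← -1.900000 + (0.41/2)·(-0.988000 + (-2.158042)) = -2.544939
t=0.410000, w=-2.544939:
  k1 = f(0.410000, -2.544939) = -2.282768
  k2 = f(0.820000, -3.480873) = -3.728854
  w ← -2.544939 + (0.41/2)·(-2.282768 + (-3.728854)) = -3.777321
w(0.82) ≈ -3.7773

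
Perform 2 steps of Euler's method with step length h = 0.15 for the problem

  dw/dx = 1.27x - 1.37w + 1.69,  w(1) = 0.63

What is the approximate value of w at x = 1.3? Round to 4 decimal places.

Euler: w_{n+1} = w_n + h·f(x_n, w_n).
x=1.000000, w=0.630000: f=2.096900 → w ← 0.630000 + 0.15·2.096900 = 0.944535
x=1.150000, w=0.944535: f=1.856487 → w ← 0.944535 + 0.15·1.856487 = 1.223008
w(1.3) ≈ 1.2230

1.2230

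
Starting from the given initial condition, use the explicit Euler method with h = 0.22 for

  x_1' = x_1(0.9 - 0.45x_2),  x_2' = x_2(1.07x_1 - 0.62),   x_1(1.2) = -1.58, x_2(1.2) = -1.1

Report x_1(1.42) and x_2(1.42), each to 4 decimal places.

-2.0649, -0.5408

Euler on (x_1,x_2): x_1_{n+1} = x_1_n + h·x_1', x_2_{n+1} = x_2_n + h·x_2'.
1.200000: (-1.580000, -1.100000); f=(-2.204100, 2.541660) → (-2.064902, -0.540835)
(x_1(1.42), x_2(1.42)) ≈ (-2.0649, -0.5408)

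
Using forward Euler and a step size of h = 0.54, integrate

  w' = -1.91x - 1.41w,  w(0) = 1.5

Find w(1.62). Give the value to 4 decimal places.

Euler: w_{n+1} = w_n + h·f(x_n, w_n).
x=0.000000, w=1.500000: f=-2.115000 → w ← 1.500000 + 0.54·(-2.115000) = 0.357900
x=0.540000, w=0.357900: f=-1.536039 → w ← 0.357900 + 0.54·(-1.536039) = -0.471561
x=1.080000, w=-0.471561: f=-1.397899 → w ← -0.471561 + 0.54·(-1.397899) = -1.226426
w(1.62) ≈ -1.2264

-1.2264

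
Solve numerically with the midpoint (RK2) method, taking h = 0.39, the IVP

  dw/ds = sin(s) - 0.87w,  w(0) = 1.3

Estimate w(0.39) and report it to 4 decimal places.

Midpoint: k1 = f(s_n, w_n); k2 = f(s_n + h/2, w_n + (h/2)·k1); w_{n+1} = w_n + h·k2.
s=0.000000, w=1.300000:
  k1 = f(0.000000, 1.300000) = -1.131000
  k2 = f(0.195000, 1.079455) = -0.745359
  w ← 1.300000 + 0.39·(-0.745359) = 1.009310
w(0.39) ≈ 1.0093

1.0093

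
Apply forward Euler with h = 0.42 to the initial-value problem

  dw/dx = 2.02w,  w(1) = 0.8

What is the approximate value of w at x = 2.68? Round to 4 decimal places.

9.3384

Euler: w_{n+1} = w_n + h·f(x_n, w_n).
x=1.000000, w=0.800000: f=1.616000 → w ← 0.800000 + 0.42·1.616000 = 1.478720
x=1.420000, w=1.478720: f=2.987014 → w ← 1.478720 + 0.42·2.987014 = 2.733266
x=1.840000, w=2.733266: f=5.521197 → w ← 2.733266 + 0.42·5.521197 = 5.052169
x=2.260000, w=5.052169: f=10.205381 → w ← 5.052169 + 0.42·10.205381 = 9.338429
w(2.68) ≈ 9.3384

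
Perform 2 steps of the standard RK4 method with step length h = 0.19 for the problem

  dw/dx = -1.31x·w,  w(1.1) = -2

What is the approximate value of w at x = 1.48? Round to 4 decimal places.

-1.0524

RK4: k1 = f(x_n, w_n); k2 = f(x_n + h/2, w_n + (h/2)·k1); k3 = f(x_n + h/2, w_n + (h/2)·k2); k4 = f(x_n + h, w_n + h·k3); w_{n+1} = w_n + (h/6)·(k1 + 2k2 + 2k3 + k4).
x=1.100000, w=-2.000000:
  k1 = f(1.100000, -2.000000) = 2.882000
  k2 = f(1.195000, -1.726210) = 2.702295
  k3 = f(1.195000, -1.743282) = 2.729021
  k4 = f(1.290000, -1.481486) = 2.503563
  w ← -2.000000 + (0.19/6)·(k1 + 2k2 + 2k3 + k4) = -1.485474
x=1.290000, w=-1.485474:
  k1 = f(1.290000, -1.485474) = 2.510302
  k2 = f(1.385000, -1.246995) = 2.262486
  k3 = f(1.385000, -1.270538) = 2.305200
  k4 = f(1.480000, -1.047486) = 2.030865
  w ← -1.485474 + (0.19/6)·(k1 + 2k2 + 2k3 + k4) = -1.052383
w(1.48) ≈ -1.0524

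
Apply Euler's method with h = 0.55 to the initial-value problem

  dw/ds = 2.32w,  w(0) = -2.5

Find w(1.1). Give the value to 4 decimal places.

-12.9504

Euler: w_{n+1} = w_n + h·f(s_n, w_n).
s=0.000000, w=-2.500000: f=-5.800000 → w ← -2.500000 + 0.55·(-5.800000) = -5.690000
s=0.550000, w=-5.690000: f=-13.200800 → w ← -5.690000 + 0.55·(-13.200800) = -12.950440
w(1.1) ≈ -12.9504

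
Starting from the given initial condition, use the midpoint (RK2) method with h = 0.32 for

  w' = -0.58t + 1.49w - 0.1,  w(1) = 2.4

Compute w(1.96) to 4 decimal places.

7.8599

Midpoint: k1 = f(t_n, w_n); k2 = f(t_n + h/2, w_n + (h/2)·k1); w_{n+1} = w_n + h·k2.
t=1.000000, w=2.400000:
  k1 = f(1.000000, 2.400000) = 2.896000
  k2 = f(1.160000, 2.863360) = 3.493606
  w ← 2.400000 + 0.32·3.493606 = 3.517954
t=1.320000, w=3.517954:
  k1 = f(1.320000, 3.517954) = 4.376152
  k2 = f(1.480000, 4.218138) = 5.326626
  w ← 3.517954 + 0.32·5.326626 = 5.222474
t=1.640000, w=5.222474:
  k1 = f(1.640000, 5.222474) = 6.730287
  k2 = f(1.800000, 6.299320) = 8.241987
  w ← 5.222474 + 0.32·8.241987 = 7.859910
w(1.96) ≈ 7.8599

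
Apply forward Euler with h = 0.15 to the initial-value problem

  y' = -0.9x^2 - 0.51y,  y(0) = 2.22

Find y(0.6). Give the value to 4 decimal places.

Euler: y_{n+1} = y_n + h·f(x_n, y_n).
x=0.000000, y=2.220000: f=-1.132200 → y ← 2.220000 + 0.15·(-1.132200) = 2.050170
x=0.150000, y=2.050170: f=-1.065837 → y ← 2.050170 + 0.15·(-1.065837) = 1.890294
x=0.300000, y=1.890294: f=-1.045050 → y ← 1.890294 + 0.15·(-1.045050) = 1.733537
x=0.450000, y=1.733537: f=-1.066354 → y ← 1.733537 + 0.15·(-1.066354) = 1.573584
y(0.6) ≈ 1.5736

1.5736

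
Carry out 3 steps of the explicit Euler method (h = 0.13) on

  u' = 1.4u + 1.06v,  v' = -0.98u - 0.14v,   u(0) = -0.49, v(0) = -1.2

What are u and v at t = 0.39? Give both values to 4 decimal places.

Euler on (u,v): u_{n+1} = u_n + h·u', v_{n+1} = v_n + h·v'.
0.000000: (-0.490000, -1.200000); f=(-1.958000, 0.648200) → (-0.744540, -1.115734)
0.130000: (-0.744540, -1.115734); f=(-2.225034, 0.885852) → (-1.033794, -1.000573)
0.260000: (-1.033794, -1.000573); f=(-2.507920, 1.153199) → (-1.359824, -0.850657)
(u(0.39), v(0.39)) ≈ (-1.3598, -0.8507)

-1.3598, -0.8507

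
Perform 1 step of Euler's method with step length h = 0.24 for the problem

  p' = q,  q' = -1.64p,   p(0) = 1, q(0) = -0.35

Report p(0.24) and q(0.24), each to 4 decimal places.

Euler on (p,q): p_{n+1} = p_n + h·p', q_{n+1} = q_n + h·q'.
0.000000: (1.000000, -0.350000); f=(-0.350000, -1.640000) → (0.916000, -0.743600)
(p(0.24), q(0.24)) ≈ (0.9160, -0.7436)

0.9160, -0.7436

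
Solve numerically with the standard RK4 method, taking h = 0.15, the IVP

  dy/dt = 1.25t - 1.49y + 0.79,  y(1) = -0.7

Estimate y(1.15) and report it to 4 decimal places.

-0.2725

RK4: k1 = f(t_n, y_n); k2 = f(t_n + h/2, y_n + (h/2)·k1); k3 = f(t_n + h/2, y_n + (h/2)·k2); k4 = f(t_n + h, y_n + h·k3); y_{n+1} = y_n + (h/6)·(k1 + 2k2 + 2k3 + k4).
t=1.000000, y=-0.700000:
  k1 = f(1.000000, -0.700000) = 3.083000
  k2 = f(1.075000, -0.468775) = 2.832225
  k3 = f(1.075000, -0.487583) = 2.860249
  k4 = f(1.150000, -0.270963) = 2.631234
  y ← -0.700000 + (0.15/6)·(k1 + 2k2 + 2k3 + k4) = -0.272520
y(1.15) ≈ -0.2725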